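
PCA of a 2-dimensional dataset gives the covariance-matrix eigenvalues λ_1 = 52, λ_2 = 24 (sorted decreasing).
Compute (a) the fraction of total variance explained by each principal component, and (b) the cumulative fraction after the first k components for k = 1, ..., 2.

Step 1 — total variance = trace(Sigma) = Σ λ_i = 52 + 24 = 76.

Step 2 — fraction explained by component i = λ_i / Σ λ:
  PC1: 52/76 = 0.6842
  PC2: 24/76 = 0.3158

Step 3 — cumulative fraction after k components = (λ_1 + ... + λ_k) / Σ λ:
  k = 1: 52/76 = 0.6842
  k = 2: (52 + 24)/76 = 76/76 = 1

Summary (fraction, with percent):

explained: PC1 0.6842 (68.42%), PC2 0.3158 (31.58%);  cumulative: 0.6842, 1


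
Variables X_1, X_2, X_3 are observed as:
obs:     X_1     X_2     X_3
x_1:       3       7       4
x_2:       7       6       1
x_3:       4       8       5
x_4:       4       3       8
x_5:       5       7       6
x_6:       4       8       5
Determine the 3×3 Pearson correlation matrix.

Step 1 — column means:
  mean(X_1) = (3 + 7 + 4 + 4 + 5 + 4) / 6 = 27/6 = 4.5
  mean(X_2) = (7 + 6 + 8 + 3 + 7 + 8) / 6 = 39/6 = 6.5
  mean(X_3) = (4 + 1 + 5 + 8 + 6 + 5) / 6 = 29/6 = 4.8333

Step 2 — sample variances and covariances s[i,j] = (1/(n-1)) · Σ_k (x_{k,i} - mean_i) · (x_{k,j} - mean_j), with n-1 = 5:
  s[X_1,X_1] = ((-1.5)·(-1.5) + (2.5)·(2.5) + (-0.5)·(-0.5) + (-0.5)·(-0.5) + (0.5)·(0.5) + (-0.5)·(-0.5)) / 5 = 9.5/5 = 1.9
  s[X_1,X_2] = ((-1.5)·(0.5) + (2.5)·(-0.5) + (-0.5)·(1.5) + (-0.5)·(-3.5) + (0.5)·(0.5) + (-0.5)·(1.5)) / 5 = -1.5/5 = -0.3
  s[X_1,X_3] = ((-1.5)·(-0.8333) + (2.5)·(-3.8333) + (-0.5)·(0.1667) + (-0.5)·(3.1667) + (0.5)·(1.1667) + (-0.5)·(0.1667)) / 5 = -9.5/5 = -1.9
  s[X_2,X_2] = ((0.5)·(0.5) + (-0.5)·(-0.5) + (1.5)·(1.5) + (-3.5)·(-3.5) + (0.5)·(0.5) + (1.5)·(1.5)) / 5 = 17.5/5 = 3.5
  s[X_2,X_3] = ((0.5)·(-0.8333) + (-0.5)·(-3.8333) + (1.5)·(0.1667) + (-3.5)·(3.1667) + (0.5)·(1.1667) + (1.5)·(0.1667)) / 5 = -8.5/5 = -1.7
  s[X_3,X_3] = ((-0.8333)·(-0.8333) + (-3.8333)·(-3.8333) + (0.1667)·(0.1667) + (3.1667)·(3.1667) + (1.1667)·(1.1667) + (0.1667)·(0.1667)) / 5 = 26.8333/5 = 5.3667
  Sample standard deviations s_i = √(s[i,i]):
  s(X_1) = √(1.9) = 1.3784
  s(X_2) = √(3.5) = 1.8708
  s(X_3) = √(5.3667) = 2.3166

Step 3 — r_{ij} = s_{ij} / (s_i · s_j):
  r[X_1,X_1] = 1 (diagonal).
  r[X_1,X_2] = -0.3 / (1.3784 · 1.8708) = -0.3 / 2.5788 = -0.1163
  r[X_1,X_3] = -1.9 / (1.3784 · 2.3166) = -1.9 / 3.1932 = -0.595
  r[X_2,X_2] = 1 (diagonal).
  r[X_2,X_3] = -1.7 / (1.8708 · 2.3166) = -1.7 / 4.334 = -0.3922
  r[X_3,X_3] = 1 (diagonal).

R is symmetric with unit diagonal. Assembling:

R = [[1, -0.1163, -0.595],
 [-0.1163, 1, -0.3922],
 [-0.595, -0.3922, 1]]


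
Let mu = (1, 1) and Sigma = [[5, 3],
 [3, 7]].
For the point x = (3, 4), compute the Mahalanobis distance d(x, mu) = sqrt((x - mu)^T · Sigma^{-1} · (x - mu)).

Step 1 — centre the observation: (x - mu) = (2, 3).

Step 2 — invert Sigma. det(Sigma) = 5·7 - (3)² = 26.
  Sigma^{-1} = (1/det) · [[d, -b], [-b, a]] = [[0.2692, -0.1154],
 [-0.1154, 0.1923]].

Step 3 — form the quadratic (x - mu)^T · Sigma^{-1} · (x - mu):
  Sigma^{-1} · (x - mu) = (0.1923, 0.3462).
  (x - mu)^T · [Sigma^{-1} · (x - mu)] = (2)·(0.1923) + (3)·(0.3462) = 1.4231.

Step 4 — take square root: d = √(1.4231) ≈ 1.1929.

d(x, mu) = √(1.4231) ≈ 1.1929


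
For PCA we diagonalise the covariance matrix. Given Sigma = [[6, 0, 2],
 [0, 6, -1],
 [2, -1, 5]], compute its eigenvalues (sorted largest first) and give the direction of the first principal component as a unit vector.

Step 1 — characteristic polynomial p(λ) = det(λI - Sigma) = λ³ - tr·λ² + c_1·λ - det, where tr = trace, c_1 = sum of the principal 2×2 minors, det = det(Sigma):
  tr = 6 + 6 + 5 = 17,
  c_1 = (6·6 - (0)²) + (6·5 - (2)²) + (6·5 - (-1)²) = 36 + 26 + 29 = 91,
  det = 6·(6·5 - (-1)²) - (0)·((0)·5 - (-1)·(2)) + (2)·((0)·(-1) - 6·(2)) = 6·(29) - (0)·(2) + (2)·(-12) = 150.
  So p(λ) = λ³ - 17λ² + 91λ - 150.
Step 2 — look for an integer root (rational root theorem: any rational root is an integer divisor of 150). Testing λ = 6:
  p(6) = 216 - 612 + 546 - 150 = 0  ✓
  Dividing out (λ - 6): p(λ) = (λ - 6)(λ² - 11λ + 25).
Step 3 — remaining eigenvalues from the quadratic λ² - 11λ + 25 = 0:
  Δ = 11² - 4·25 = 121 - 100 = 21,  λ = (11 ± √21)/2 = (11 ± 4.5826)/2 ≈ 7.7913 or 3.2087.
  Sorted: λ_1 = 7.7913,  λ_2 = 6,  λ_3 = 3.2087  (check: sum = 17 = tr ✓).

Step 4 — unit eigenvector for λ_1 ≈ 7.7913: v spans the null space of (Sigma - λ_1 I), whose rows are
  r_1 = (-1.7913, 0, 2),  r_2 = (0, -1.7913, -1),  r_3 = (2, -1, -2.7913).
  v is orthogonal to every row, so take v ∝ r_1 × r_2 = ((0)·(-1) - (2)·(-1.7913), (2)·(0) - (-1.7913)·(-1), (-1.7913)·(-1.7913) - (0)·(0)) ≈ (3.5826, -1.7913, 3.2087).
  Let u = (3.5826, -1.7913, 3.2087).
  ||u|| = √((3.5826)² + (-1.7913)² + (3.2087)²) = √(26.3394) ≈ 5.1322,  v_1 = u/||u|| ≈ (0.6981, -0.349, 0.6252) (||v_1|| = 1).

λ_1 = 7.7913,  λ_2 = 6,  λ_3 = 3.2087;  v_1 ≈ (0.6981, -0.349, 0.6252)


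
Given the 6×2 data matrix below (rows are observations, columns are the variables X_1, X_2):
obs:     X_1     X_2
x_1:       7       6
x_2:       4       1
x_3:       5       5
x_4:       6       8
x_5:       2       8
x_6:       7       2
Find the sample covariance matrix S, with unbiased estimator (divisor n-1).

Step 1 — column means:
  mean(X_1) = (7 + 4 + 5 + 6 + 2 + 7) / 6 = 31/6 = 5.1667
  mean(X_2) = (6 + 1 + 5 + 8 + 8 + 2) / 6 = 30/6 = 5

Step 2 — sample covariance S[i,j] = (1/(n-1)) · Σ_k (x_{k,i} - mean_i) · (x_{k,j} - mean_j), with n-1 = 5.
  S[X_1,X_1] = ((1.8333)·(1.8333) + (-1.1667)·(-1.1667) + (-0.1667)·(-0.1667) + (0.8333)·(0.8333) + (-3.1667)·(-3.1667) + (1.8333)·(1.8333)) / 5 = 18.8333/5 = 3.7667
  S[X_1,X_2] = ((1.8333)·(1) + (-1.1667)·(-4) + (-0.1667)·(0) + (0.8333)·(3) + (-3.1667)·(3) + (1.8333)·(-3)) / 5 = -6/5 = -1.2
  S[X_2,X_2] = ((1)·(1) + (-4)·(-4) + (0)·(0) + (3)·(3) + (3)·(3) + (-3)·(-3)) / 5 = 44/5 = 8.8

S is symmetric (S[j,i] = S[i,j]). Assembling:

S = [[3.7667, -1.2],
 [-1.2, 8.8]]


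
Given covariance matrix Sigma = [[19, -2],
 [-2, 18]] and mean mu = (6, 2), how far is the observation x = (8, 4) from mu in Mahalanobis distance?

Step 1 — centre the observation: (x - mu) = (2, 2).

Step 2 — invert Sigma. det(Sigma) = 19·18 - (-2)² = 338.
  Sigma^{-1} = (1/det) · [[d, -b], [-b, a]] = [[0.0533, 0.0059],
 [0.0059, 0.0562]].

Step 3 — form the quadratic (x - mu)^T · Sigma^{-1} · (x - mu):
  Sigma^{-1} · (x - mu) = (0.1183, 0.1243).
  (x - mu)^T · [Sigma^{-1} · (x - mu)] = (2)·(0.1183) + (2)·(0.1243) = 0.4852.

Step 4 — take square root: d = √(0.4852) ≈ 0.6966.

d(x, mu) = √(0.4852) ≈ 0.6966


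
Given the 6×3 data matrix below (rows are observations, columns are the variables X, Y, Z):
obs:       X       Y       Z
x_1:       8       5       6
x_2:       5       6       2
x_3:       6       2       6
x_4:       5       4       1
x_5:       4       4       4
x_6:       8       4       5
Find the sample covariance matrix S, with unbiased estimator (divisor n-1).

Step 1 — column means:
  mean(X) = (8 + 5 + 6 + 5 + 4 + 8) / 6 = 36/6 = 6
  mean(Y) = (5 + 6 + 2 + 4 + 4 + 4) / 6 = 25/6 = 4.1667
  mean(Z) = (6 + 2 + 6 + 1 + 4 + 5) / 6 = 24/6 = 4

Step 2 — sample covariance S[i,j] = (1/(n-1)) · Σ_k (x_{k,i} - mean_i) · (x_{k,j} - mean_j), with n-1 = 5.
  S[X,X] = ((2)·(2) + (-1)·(-1) + (0)·(0) + (-1)·(-1) + (-2)·(-2) + (2)·(2)) / 5 = 14/5 = 2.8
  S[X,Y] = ((2)·(0.8333) + (-1)·(1.8333) + (0)·(-2.1667) + (-1)·(-0.1667) + (-2)·(-0.1667) + (2)·(-0.1667)) / 5 = 0/5 = 0
  S[X,Z] = ((2)·(2) + (-1)·(-2) + (0)·(2) + (-1)·(-3) + (-2)·(0) + (2)·(1)) / 5 = 11/5 = 2.2
  S[Y,Y] = ((0.8333)·(0.8333) + (1.8333)·(1.8333) + (-2.1667)·(-2.1667) + (-0.1667)·(-0.1667) + (-0.1667)·(-0.1667) + (-0.1667)·(-0.1667)) / 5 = 8.8333/5 = 1.7667
  S[Y,Z] = ((0.8333)·(2) + (1.8333)·(-2) + (-2.1667)·(2) + (-0.1667)·(-3) + (-0.1667)·(0) + (-0.1667)·(1)) / 5 = -6/5 = -1.2
  S[Z,Z] = ((2)·(2) + (-2)·(-2) + (2)·(2) + (-3)·(-3) + (0)·(0) + (1)·(1)) / 5 = 22/5 = 4.4

S is symmetric (S[j,i] = S[i,j]). Assembling:

S = [[2.8, 0, 2.2],
 [0, 1.7667, -1.2],
 [2.2, -1.2, 4.4]]


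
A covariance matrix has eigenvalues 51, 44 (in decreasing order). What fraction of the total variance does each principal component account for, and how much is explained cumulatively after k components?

Step 1 — total variance = trace(Sigma) = Σ λ_i = 51 + 44 = 95.

Step 2 — fraction explained by component i = λ_i / Σ λ:
  PC1: 51/95 = 0.5368
  PC2: 44/95 = 0.4632

Step 3 — cumulative fraction after k components = (λ_1 + ... + λ_k) / Σ λ:
  k = 1: 51/95 = 0.5368
  k = 2: (51 + 44)/95 = 95/95 = 1

Summary (fraction, with percent):

explained: PC1 0.5368 (53.68%), PC2 0.4632 (46.32%);  cumulative: 0.5368, 1


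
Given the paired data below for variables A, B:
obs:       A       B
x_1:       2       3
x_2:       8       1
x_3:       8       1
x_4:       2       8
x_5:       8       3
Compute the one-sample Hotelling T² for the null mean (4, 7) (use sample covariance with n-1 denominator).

Step 1 — sample mean vector:
  mean(A) = (2 + 8 + 8 + 2 + 8) / 5 = 28/5 = 5.6
  mean(B) = (3 + 1 + 1 + 8 + 3) / 5 = 16/5 = 3.2
  x̄ = (5.6, 3.2),  deviation x̄ - mu_0 = (5.6, 3.2) - (4, 7) = (1.6, -3.8).

Step 2 — sample covariance matrix, S[i,j] = (1/(n-1)) · Σ_k (x_{k,i} - mean_i) · (x_{k,j} - mean_j), divisor n-1 = 4:
  S[A,A] = ((-3.6)·(-3.6) + (2.4)·(2.4) + (2.4)·(2.4) + (-3.6)·(-3.6) + (2.4)·(2.4)) / 4 = 43.2/4 = 10.8
  S[A,B] = ((-3.6)·(-0.2) + (2.4)·(-2.2) + (2.4)·(-2.2) + (-3.6)·(4.8) + (2.4)·(-0.2)) / 4 = -27.6/4 = -6.9
  S[B,B] = ((-0.2)·(-0.2) + (-2.2)·(-2.2) + (-2.2)·(-2.2) + (4.8)·(4.8) + (-0.2)·(-0.2)) / 4 = 32.8/4 = 8.2
  S = [[10.8, -6.9],
 [-6.9, 8.2]].

Step 3 — invert S. det(S) = 10.8·8.2 - (-6.9)² = 40.95.
  S^{-1} = (1/det) · [[d, -b], [-b, a]] = [[0.2002, 0.1685],
 [0.1685, 0.2637]].

Step 4 — quadratic form (x̄ - mu_0)^T · S^{-1} · (x̄ - mu_0):
  S^{-1} · (x̄ - mu_0) = (-0.3199, -0.7326),
  (x̄ - mu_0)^T · [...] = (1.6)·(-0.3199) + (-3.8)·(-0.7326) = 2.272.

Step 5 — scale by n: T² = 5 · 2.272 = 11.3602.

T² ≈ 11.3602


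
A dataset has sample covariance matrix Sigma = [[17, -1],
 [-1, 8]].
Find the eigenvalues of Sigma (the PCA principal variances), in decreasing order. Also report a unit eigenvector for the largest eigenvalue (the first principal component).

Step 1 — characteristic polynomial of 2×2 Sigma:
  det(Sigma - λI) = λ² - trace · λ + det = 0.
  trace = 17 + 8 = 25, det = 17·8 - (-1)² = 135.
Step 2 — discriminant:
  Δ = trace² - 4·det = 625 - 540 = 85.
Step 3 — eigenvalues:
  λ = (trace ± √Δ)/2 = (25 ± 9.2195)/2,
  λ_1 = 17.1098,  λ_2 = 7.8902.

Step 4 — unit eigenvector for λ_1: solve (Sigma - λ_1 I)v = 0. First row:
  (17 - 17.1098)·v_x + (-1)·v_y = 0, i.e. (-0.1098)·v_x + (-1)·v_y = 0,
  so v ∝ (b, λ_1 - a) = (-1, 0.1098); multiply by -1 so the first entry is positive: u = (1, -0.1098).
  ||u|| = √((1)² + (-0.1098)²) = √(1.012) ≈ 1.006,
  v_1 = u/||u|| ≈ (0.994, -0.1091) (||v_1|| = 1).

λ_1 = 17.1098,  λ_2 = 7.8902;  v_1 ≈ (0.994, -0.1091)


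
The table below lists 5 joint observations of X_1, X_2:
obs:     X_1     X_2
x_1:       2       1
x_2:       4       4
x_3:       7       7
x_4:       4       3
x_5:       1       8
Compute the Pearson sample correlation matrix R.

Step 1 — column means:
  mean(X_1) = (2 + 4 + 7 + 4 + 1) / 5 = 18/5 = 3.6
  mean(X_2) = (1 + 4 + 7 + 3 + 8) / 5 = 23/5 = 4.6

Step 2 — sample variances and covariances s[i,j] = (1/(n-1)) · Σ_k (x_{k,i} - mean_i) · (x_{k,j} - mean_j), with n-1 = 4:
  s[X_1,X_1] = ((-1.6)·(-1.6) + (0.4)·(0.4) + (3.4)·(3.4) + (0.4)·(0.4) + (-2.6)·(-2.6)) / 4 = 21.2/4 = 5.3
  s[X_1,X_2] = ((-1.6)·(-3.6) + (0.4)·(-0.6) + (3.4)·(2.4) + (0.4)·(-1.6) + (-2.6)·(3.4)) / 4 = 4.2/4 = 1.05
  s[X_2,X_2] = ((-3.6)·(-3.6) + (-0.6)·(-0.6) + (2.4)·(2.4) + (-1.6)·(-1.6) + (3.4)·(3.4)) / 4 = 33.2/4 = 8.3
  Sample standard deviations s_i = √(s[i,i]):
  s(X_1) = √(5.3) = 2.3022
  s(X_2) = √(8.3) = 2.881

Step 3 — r_{ij} = s_{ij} / (s_i · s_j):
  r[X_1,X_1] = 1 (diagonal).
  r[X_1,X_2] = 1.05 / (2.3022 · 2.881) = 1.05 / 6.6325 = 0.1583
  r[X_2,X_2] = 1 (diagonal).

R is symmetric with unit diagonal. Assembling:

R = [[1, 0.1583],
 [0.1583, 1]]


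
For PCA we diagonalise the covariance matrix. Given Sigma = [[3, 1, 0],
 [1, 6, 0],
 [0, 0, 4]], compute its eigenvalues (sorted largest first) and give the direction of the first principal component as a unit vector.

Step 1 — characteristic polynomial p(λ) = det(λI - Sigma) = λ³ - tr·λ² + c_1·λ - det, where tr = trace, c_1 = sum of the principal 2×2 minors, det = det(Sigma):
  tr = 3 + 6 + 4 = 13,
  c_1 = (3·6 - (1)²) + (3·4 - (0)²) + (6·4 - (0)²) = 17 + 12 + 24 = 53,
  det = 3·(6·4 - (0)²) - (1)·((1)·4 - (0)·(0)) + (0)·((1)·(0) - 6·(0)) = 3·(24) - (1)·(4) + (0)·(0) = 68.
  So p(λ) = λ³ - 13λ² + 53λ - 68.
Step 2 — look for an integer root (rational root theorem: any rational root is an integer divisor of 68). Testing λ = 4:
  p(4) = 64 - 208 + 212 - 68 = 0  ✓
  Dividing out (λ - 4): p(λ) = (λ - 4)(λ² - 9λ + 17).
Step 3 — remaining eigenvalues from the quadratic λ² - 9λ + 17 = 0:
  Δ = 9² - 4·17 = 81 - 68 = 13,  λ = (9 ± √13)/2 = (9 ± 3.6056)/2 ≈ 6.3028 or 2.6972.
  Sorted: λ_1 = 6.3028,  λ_2 = 4,  λ_3 = 2.6972  (check: sum = 13 = tr ✓).

Step 4 — unit eigenvector for λ_1 ≈ 6.3028: v spans the null space of (Sigma - λ_1 I), whose rows are
  r_1 = (-3.3028, 1, 0),  r_2 = (1, -0.3028, 0),  r_3 = (0, 0, -2.3028).
  v is orthogonal to every row, so take v ∝ r_1 × r_3 = ((1)·(-2.3028) - (0)·(0), (0)·(0) - (-3.3028)·(-2.3028), (-3.3028)·(0) - (1)·(0)) ≈ (-2.3028, -7.6056, 0).
  Rescale (multiply by -1 so the first nonzero entry is positive): u = (2.3028, 7.6056, 0).
  ||u|| = √((2.3028)² + (7.6056)² + (0)²) = √(63.1472) ≈ 7.9465,  v_1 = u/||u|| ≈ (0.2898, 0.9571, 0) (||v_1|| = 1).

λ_1 = 6.3028,  λ_2 = 4,  λ_3 = 2.6972;  v_1 ≈ (0.2898, 0.9571, 0)


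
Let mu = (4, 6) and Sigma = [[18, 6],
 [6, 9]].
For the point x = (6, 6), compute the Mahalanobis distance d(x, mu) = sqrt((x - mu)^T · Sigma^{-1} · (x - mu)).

Step 1 — centre the observation: (x - mu) = (2, 0).

Step 2 — invert Sigma. det(Sigma) = 18·9 - (6)² = 126.
  Sigma^{-1} = (1/det) · [[d, -b], [-b, a]] = [[0.0714, -0.0476],
 [-0.0476, 0.1429]].

Step 3 — form the quadratic (x - mu)^T · Sigma^{-1} · (x - mu):
  Sigma^{-1} · (x - mu) = (0.1429, -0.0952).
  (x - mu)^T · [Sigma^{-1} · (x - mu)] = (2)·(0.1429) + (0)·(-0.0952) = 0.2857.

Step 4 — take square root: d = √(0.2857) ≈ 0.5345.

d(x, mu) = √(0.2857) ≈ 0.5345


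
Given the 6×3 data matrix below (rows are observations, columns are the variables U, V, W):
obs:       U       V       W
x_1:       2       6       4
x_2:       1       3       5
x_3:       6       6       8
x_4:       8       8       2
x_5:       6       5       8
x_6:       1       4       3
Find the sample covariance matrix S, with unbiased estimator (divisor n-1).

Step 1 — column means:
  mean(U) = (2 + 1 + 6 + 8 + 6 + 1) / 6 = 24/6 = 4
  mean(V) = (6 + 3 + 6 + 8 + 5 + 4) / 6 = 32/6 = 5.3333
  mean(W) = (4 + 5 + 8 + 2 + 8 + 3) / 6 = 30/6 = 5

Step 2 — sample covariance S[i,j] = (1/(n-1)) · Σ_k (x_{k,i} - mean_i) · (x_{k,j} - mean_j), with n-1 = 5.
  S[U,U] = ((-2)·(-2) + (-3)·(-3) + (2)·(2) + (4)·(4) + (2)·(2) + (-3)·(-3)) / 5 = 46/5 = 9.2
  S[U,V] = ((-2)·(0.6667) + (-3)·(-2.3333) + (2)·(0.6667) + (4)·(2.6667) + (2)·(-0.3333) + (-3)·(-1.3333)) / 5 = 21/5 = 4.2
  S[U,W] = ((-2)·(-1) + (-3)·(0) + (2)·(3) + (4)·(-3) + (2)·(3) + (-3)·(-2)) / 5 = 8/5 = 1.6
  S[V,V] = ((0.6667)·(0.6667) + (-2.3333)·(-2.3333) + (0.6667)·(0.6667) + (2.6667)·(2.6667) + (-0.3333)·(-0.3333) + (-1.3333)·(-1.3333)) / 5 = 15.3333/5 = 3.0667
  S[V,W] = ((0.6667)·(-1) + (-2.3333)·(0) + (0.6667)·(3) + (2.6667)·(-3) + (-0.3333)·(3) + (-1.3333)·(-2)) / 5 = -5/5 = -1
  S[W,W] = ((-1)·(-1) + (0)·(0) + (3)·(3) + (-3)·(-3) + (3)·(3) + (-2)·(-2)) / 5 = 32/5 = 6.4

S is symmetric (S[j,i] = S[i,j]). Assembling:

S = [[9.2, 4.2, 1.6],
 [4.2, 3.0667, -1],
 [1.6, -1, 6.4]]


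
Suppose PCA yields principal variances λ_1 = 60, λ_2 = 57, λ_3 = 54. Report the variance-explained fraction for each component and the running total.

Step 1 — total variance = trace(Sigma) = Σ λ_i = 60 + 57 + 54 = 171.

Step 2 — fraction explained by component i = λ_i / Σ λ:
  PC1: 60/171 = 0.3509
  PC2: 57/171 = 0.3333
  PC3: 54/171 = 0.3158

Step 3 — cumulative fraction after k components = (λ_1 + ... + λ_k) / Σ λ:
  k = 1: 60/171 = 0.3509
  k = 2: (60 + 57)/171 = 117/171 = 0.6842
  k = 3: (60 + 57 + 54)/171 = 171/171 = 1

Summary (fraction, with percent):

explained: PC1 0.3509 (35.09%), PC2 0.3333 (33.33%), PC3 0.3158 (31.58%);  cumulative: 0.3509, 0.6842, 1


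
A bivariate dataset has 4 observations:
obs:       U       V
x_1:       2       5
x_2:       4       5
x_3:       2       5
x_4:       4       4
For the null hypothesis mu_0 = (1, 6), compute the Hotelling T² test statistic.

Step 1 — sample mean vector:
  mean(U) = (2 + 4 + 2 + 4) / 4 = 12/4 = 3
  mean(V) = (5 + 5 + 5 + 4) / 4 = 19/4 = 4.75
  x̄ = (3, 4.75),  deviation x̄ - mu_0 = (3, 4.75) - (1, 6) = (2, -1.25).

Step 2 — sample covariance matrix, S[i,j] = (1/(n-1)) · Σ_k (x_{k,i} - mean_i) · (x_{k,j} - mean_j), divisor n-1 = 3:
  S[U,U] = ((-1)·(-1) + (1)·(1) + (-1)·(-1) + (1)·(1)) / 3 = 4/3 = 1.3333
  S[U,V] = ((-1)·(0.25) + (1)·(0.25) + (-1)·(0.25) + (1)·(-0.75)) / 3 = -1/3 = -0.3333
  S[V,V] = ((0.25)·(0.25) + (0.25)·(0.25) + (0.25)·(0.25) + (-0.75)·(-0.75)) / 3 = 0.75/3 = 0.25
  S = [[1.3333, -0.3333],
 [-0.3333, 0.25]].

Step 3 — invert S. det(S) = 1.3333·0.25 - (-0.3333)² = 0.2222.
  S^{-1} = (1/det) · [[d, -b], [-b, a]] = [[1.125, 1.5],
 [1.5, 6]].

Step 4 — quadratic form (x̄ - mu_0)^T · S^{-1} · (x̄ - mu_0):
  S^{-1} · (x̄ - mu_0) = (0.375, -4.5),
  (x̄ - mu_0)^T · [...] = (2)·(0.375) + (-1.25)·(-4.5) = 6.375.

Step 5 — scale by n: T² = 4 · 6.375 = 25.5.

T² ≈ 25.5


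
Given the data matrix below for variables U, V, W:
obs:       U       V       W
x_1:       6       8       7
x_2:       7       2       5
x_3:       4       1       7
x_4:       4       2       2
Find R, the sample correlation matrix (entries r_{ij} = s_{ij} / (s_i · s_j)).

Step 1 — column means:
  mean(U) = (6 + 7 + 4 + 4) / 4 = 21/4 = 5.25
  mean(V) = (8 + 2 + 1 + 2) / 4 = 13/4 = 3.25
  mean(W) = (7 + 5 + 7 + 2) / 4 = 21/4 = 5.25

Step 2 — sample variances and covariances s[i,j] = (1/(n-1)) · Σ_k (x_{k,i} - mean_i) · (x_{k,j} - mean_j), with n-1 = 3:
  s[U,U] = ((0.75)·(0.75) + (1.75)·(1.75) + (-1.25)·(-1.25) + (-1.25)·(-1.25)) / 3 = 6.75/3 = 2.25
  s[U,V] = ((0.75)·(4.75) + (1.75)·(-1.25) + (-1.25)·(-2.25) + (-1.25)·(-1.25)) / 3 = 5.75/3 = 1.9167
  s[U,W] = ((0.75)·(1.75) + (1.75)·(-0.25) + (-1.25)·(1.75) + (-1.25)·(-3.25)) / 3 = 2.75/3 = 0.9167
  s[V,V] = ((4.75)·(4.75) + (-1.25)·(-1.25) + (-2.25)·(-2.25) + (-1.25)·(-1.25)) / 3 = 30.75/3 = 10.25
  s[V,W] = ((4.75)·(1.75) + (-1.25)·(-0.25) + (-2.25)·(1.75) + (-1.25)·(-3.25)) / 3 = 8.75/3 = 2.9167
  s[W,W] = ((1.75)·(1.75) + (-0.25)·(-0.25) + (1.75)·(1.75) + (-3.25)·(-3.25)) / 3 = 16.75/3 = 5.5833
  Sample standard deviations s_i = √(s[i,i]):
  s(U) = √(2.25) = 1.5
  s(V) = √(10.25) = 3.2016
  s(W) = √(5.5833) = 2.3629

Step 3 — r_{ij} = s_{ij} / (s_i · s_j):
  r[U,U] = 1 (diagonal).
  r[U,V] = 1.9167 / (1.5 · 3.2016) = 1.9167 / 4.8023 = 0.3991
  r[U,W] = 0.9167 / (1.5 · 2.3629) = 0.9167 / 3.5444 = 0.2586
  r[V,V] = 1 (diagonal).
  r[V,W] = 2.9167 / (3.2016 · 2.3629) = 2.9167 / 7.565 = 0.3855
  r[W,W] = 1 (diagonal).

R is symmetric with unit diagonal. Assembling:

R = [[1, 0.3991, 0.2586],
 [0.3991, 1, 0.3855],
 [0.2586, 0.3855, 1]]


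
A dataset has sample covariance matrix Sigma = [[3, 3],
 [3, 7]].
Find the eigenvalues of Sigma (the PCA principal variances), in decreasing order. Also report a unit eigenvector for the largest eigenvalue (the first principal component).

Step 1 — characteristic polynomial of 2×2 Sigma:
  det(Sigma - λI) = λ² - trace · λ + det = 0.
  trace = 3 + 7 = 10, det = 3·7 - (3)² = 12.
Step 2 — discriminant:
  Δ = trace² - 4·det = 100 - 48 = 52.
Step 3 — eigenvalues:
  λ = (trace ± √Δ)/2 = (10 ± 7.2111)/2,
  λ_1 = 8.6056,  λ_2 = 1.3944.

Step 4 — unit eigenvector for λ_1: solve (Sigma - λ_1 I)v = 0. First row:
  (3 - 8.6056)·v_x + (3)·v_y = 0, i.e. (-5.6056)·v_x + (3)·v_y = 0,
  so v ∝ (b, λ_1 - a) = (3, 5.6056) = u.
  ||u|| = √((3)² + (5.6056)²) = √(40.4222) ≈ 6.3578,
  v_1 = u/||u|| ≈ (0.4719, 0.8817) (||v_1|| = 1).

λ_1 = 8.6056,  λ_2 = 1.3944;  v_1 ≈ (0.4719, 0.8817)


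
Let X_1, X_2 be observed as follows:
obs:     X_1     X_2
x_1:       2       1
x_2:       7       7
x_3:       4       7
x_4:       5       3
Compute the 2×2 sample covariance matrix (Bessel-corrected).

Step 1 — column means:
  mean(X_1) = (2 + 7 + 4 + 5) / 4 = 18/4 = 4.5
  mean(X_2) = (1 + 7 + 7 + 3) / 4 = 18/4 = 4.5

Step 2 — sample covariance S[i,j] = (1/(n-1)) · Σ_k (x_{k,i} - mean_i) · (x_{k,j} - mean_j), with n-1 = 3.
  S[X_1,X_1] = ((-2.5)·(-2.5) + (2.5)·(2.5) + (-0.5)·(-0.5) + (0.5)·(0.5)) / 3 = 13/3 = 4.3333
  S[X_1,X_2] = ((-2.5)·(-3.5) + (2.5)·(2.5) + (-0.5)·(2.5) + (0.5)·(-1.5)) / 3 = 13/3 = 4.3333
  S[X_2,X_2] = ((-3.5)·(-3.5) + (2.5)·(2.5) + (2.5)·(2.5) + (-1.5)·(-1.5)) / 3 = 27/3 = 9

S is symmetric (S[j,i] = S[i,j]). Assembling:

S = [[4.3333, 4.3333],
 [4.3333, 9]]


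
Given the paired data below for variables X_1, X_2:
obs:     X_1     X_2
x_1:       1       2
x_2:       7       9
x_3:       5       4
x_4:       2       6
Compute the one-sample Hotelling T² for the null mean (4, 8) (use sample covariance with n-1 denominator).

Step 1 — sample mean vector:
  mean(X_1) = (1 + 7 + 5 + 2) / 4 = 15/4 = 3.75
  mean(X_2) = (2 + 9 + 4 + 6) / 4 = 21/4 = 5.25
  x̄ = (3.75, 5.25),  deviation x̄ - mu_0 = (3.75, 5.25) - (4, 8) = (-0.25, -2.75).

Step 2 — sample covariance matrix, S[i,j] = (1/(n-1)) · Σ_k (x_{k,i} - mean_i) · (x_{k,j} - mean_j), divisor n-1 = 3:
  S[X_1,X_1] = ((-2.75)·(-2.75) + (3.25)·(3.25) + (1.25)·(1.25) + (-1.75)·(-1.75)) / 3 = 22.75/3 = 7.5833
  S[X_1,X_2] = ((-2.75)·(-3.25) + (3.25)·(3.75) + (1.25)·(-1.25) + (-1.75)·(0.75)) / 3 = 18.25/3 = 6.0833
  S[X_2,X_2] = ((-3.25)·(-3.25) + (3.75)·(3.75) + (-1.25)·(-1.25) + (0.75)·(0.75)) / 3 = 26.75/3 = 8.9167
  S = [[7.5833, 6.0833],
 [6.0833, 8.9167]].

Step 3 — invert S. det(S) = 7.5833·8.9167 - (6.0833)² = 30.6111.
  S^{-1} = (1/det) · [[d, -b], [-b, a]] = [[0.2913, -0.1987],
 [-0.1987, 0.2477]].

Step 4 — quadratic form (x̄ - mu_0)^T · S^{-1} · (x̄ - mu_0):
  S^{-1} · (x̄ - mu_0) = (0.4737, -0.6316),
  (x̄ - mu_0)^T · [...] = (-0.25)·(0.4737) + (-2.75)·(-0.6316) = 1.6184.

Step 5 — scale by n: T² = 4 · 1.6184 = 6.4737.

T² ≈ 6.4737


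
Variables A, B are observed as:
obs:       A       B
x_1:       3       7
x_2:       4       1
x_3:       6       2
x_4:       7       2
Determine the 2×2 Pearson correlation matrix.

Step 1 — column means:
  mean(A) = (3 + 4 + 6 + 7) / 4 = 20/4 = 5
  mean(B) = (7 + 1 + 2 + 2) / 4 = 12/4 = 3

Step 2 — sample variances and covariances s[i,j] = (1/(n-1)) · Σ_k (x_{k,i} - mean_i) · (x_{k,j} - mean_j), with n-1 = 3:
  s[A,A] = ((-2)·(-2) + (-1)·(-1) + (1)·(1) + (2)·(2)) / 3 = 10/3 = 3.3333
  s[A,B] = ((-2)·(4) + (-1)·(-2) + (1)·(-1) + (2)·(-1)) / 3 = -9/3 = -3
  s[B,B] = ((4)·(4) + (-2)·(-2) + (-1)·(-1) + (-1)·(-1)) / 3 = 22/3 = 7.3333
  Sample standard deviations s_i = √(s[i,i]):
  s(A) = √(3.3333) = 1.8257
  s(B) = √(7.3333) = 2.708

Step 3 — r_{ij} = s_{ij} / (s_i · s_j):
  r[A,A] = 1 (diagonal).
  r[A,B] = -3 / (1.8257 · 2.708) = -3 / 4.9441 = -0.6068
  r[B,B] = 1 (diagonal).

R is symmetric with unit diagonal. Assembling:

R = [[1, -0.6068],
 [-0.6068, 1]]


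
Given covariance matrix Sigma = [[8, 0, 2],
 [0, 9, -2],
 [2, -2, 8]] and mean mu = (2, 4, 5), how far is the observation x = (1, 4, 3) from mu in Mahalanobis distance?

Step 1 — centre the observation: (x - mu) = (-1, 0, -2).

Step 2 — invert Sigma (cofactor / det for 3×3, or solve directly):
  Sigma^{-1} = [[0.1339, -0.0079, -0.0354],
 [-0.0079, 0.1181, 0.0315],
 [-0.0354, 0.0315, 0.1417]].

Step 3 — form the quadratic (x - mu)^T · Sigma^{-1} · (x - mu):
  Sigma^{-1} · (x - mu) = (-0.063, -0.0551, -0.248).
  (x - mu)^T · [Sigma^{-1} · (x - mu)] = (-1)·(-0.063) + (0)·(-0.0551) + (-2)·(-0.248) = 0.5591.

Step 4 — take square root: d = √(0.5591) ≈ 0.7477.

d(x, mu) = √(0.5591) ≈ 0.7477


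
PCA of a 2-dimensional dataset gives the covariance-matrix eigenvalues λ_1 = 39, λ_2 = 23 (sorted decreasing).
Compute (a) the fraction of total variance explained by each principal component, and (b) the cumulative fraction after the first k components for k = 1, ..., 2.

Step 1 — total variance = trace(Sigma) = Σ λ_i = 39 + 23 = 62.

Step 2 — fraction explained by component i = λ_i / Σ λ:
  PC1: 39/62 = 0.629
  PC2: 23/62 = 0.371

Step 3 — cumulative fraction after k components = (λ_1 + ... + λ_k) / Σ λ:
  k = 1: 39/62 = 0.629
  k = 2: (39 + 23)/62 = 62/62 = 1

Summary (fraction, with percent):

explained: PC1 0.629 (62.9%), PC2 0.371 (37.1%);  cumulative: 0.629, 1


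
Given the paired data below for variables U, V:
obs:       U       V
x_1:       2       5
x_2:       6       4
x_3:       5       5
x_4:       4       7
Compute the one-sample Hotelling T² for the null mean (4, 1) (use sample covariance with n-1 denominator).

Step 1 — sample mean vector:
  mean(U) = (2 + 6 + 5 + 4) / 4 = 17/4 = 4.25
  mean(V) = (5 + 4 + 5 + 7) / 4 = 21/4 = 5.25
  x̄ = (4.25, 5.25),  deviation x̄ - mu_0 = (4.25, 5.25) - (4, 1) = (0.25, 4.25).

Step 2 — sample covariance matrix, S[i,j] = (1/(n-1)) · Σ_k (x_{k,i} - mean_i) · (x_{k,j} - mean_j), divisor n-1 = 3:
  S[U,U] = ((-2.25)·(-2.25) + (1.75)·(1.75) + (0.75)·(0.75) + (-0.25)·(-0.25)) / 3 = 8.75/3 = 2.9167
  S[U,V] = ((-2.25)·(-0.25) + (1.75)·(-1.25) + (0.75)·(-0.25) + (-0.25)·(1.75)) / 3 = -2.25/3 = -0.75
  S[V,V] = ((-0.25)·(-0.25) + (-1.25)·(-1.25) + (-0.25)·(-0.25) + (1.75)·(1.75)) / 3 = 4.75/3 = 1.5833
  S = [[2.9167, -0.75],
 [-0.75, 1.5833]].

Step 3 — invert S. det(S) = 2.9167·1.5833 - (-0.75)² = 4.0556.
  S^{-1} = (1/det) · [[d, -b], [-b, a]] = [[0.3904, 0.1849],
 [0.1849, 0.7192]].

Step 4 — quadratic form (x̄ - mu_0)^T · S^{-1} · (x̄ - mu_0):
  S^{-1} · (x̄ - mu_0) = (0.8836, 3.1027),
  (x̄ - mu_0)^T · [...] = (0.25)·(0.8836) + (4.25)·(3.1027) = 13.4075.

Step 5 — scale by n: T² = 4 · 13.4075 = 53.6301.

T² ≈ 53.6301


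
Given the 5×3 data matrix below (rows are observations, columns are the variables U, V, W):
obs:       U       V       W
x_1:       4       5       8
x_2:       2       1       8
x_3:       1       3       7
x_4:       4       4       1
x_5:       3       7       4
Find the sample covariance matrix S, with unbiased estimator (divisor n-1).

Step 1 — column means:
  mean(U) = (4 + 2 + 1 + 4 + 3) / 5 = 14/5 = 2.8
  mean(V) = (5 + 1 + 3 + 4 + 7) / 5 = 20/5 = 4
  mean(W) = (8 + 8 + 7 + 1 + 4) / 5 = 28/5 = 5.6

Step 2 — sample covariance S[i,j] = (1/(n-1)) · Σ_k (x_{k,i} - mean_i) · (x_{k,j} - mean_j), with n-1 = 4.
  S[U,U] = ((1.2)·(1.2) + (-0.8)·(-0.8) + (-1.8)·(-1.8) + (1.2)·(1.2) + (0.2)·(0.2)) / 4 = 6.8/4 = 1.7
  S[U,V] = ((1.2)·(1) + (-0.8)·(-3) + (-1.8)·(-1) + (1.2)·(0) + (0.2)·(3)) / 4 = 6/4 = 1.5
  S[U,W] = ((1.2)·(2.4) + (-0.8)·(2.4) + (-1.8)·(1.4) + (1.2)·(-4.6) + (0.2)·(-1.6)) / 4 = -7.4/4 = -1.85
  S[V,V] = ((1)·(1) + (-3)·(-3) + (-1)·(-1) + (0)·(0) + (3)·(3)) / 4 = 20/4 = 5
  S[V,W] = ((1)·(2.4) + (-3)·(2.4) + (-1)·(1.4) + (0)·(-4.6) + (3)·(-1.6)) / 4 = -11/4 = -2.75
  S[W,W] = ((2.4)·(2.4) + (2.4)·(2.4) + (1.4)·(1.4) + (-4.6)·(-4.6) + (-1.6)·(-1.6)) / 4 = 37.2/4 = 9.3

S is symmetric (S[j,i] = S[i,j]). Assembling:

S = [[1.7, 1.5, -1.85],
 [1.5, 5, -2.75],
 [-1.85, -2.75, 9.3]]


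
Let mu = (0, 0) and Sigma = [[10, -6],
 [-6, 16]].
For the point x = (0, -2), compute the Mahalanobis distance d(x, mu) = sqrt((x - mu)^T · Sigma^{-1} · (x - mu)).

Step 1 — centre the observation: (x - mu) = (0, -2).

Step 2 — invert Sigma. det(Sigma) = 10·16 - (-6)² = 124.
  Sigma^{-1} = (1/det) · [[d, -b], [-b, a]] = [[0.129, 0.0484],
 [0.0484, 0.0806]].

Step 3 — form the quadratic (x - mu)^T · Sigma^{-1} · (x - mu):
  Sigma^{-1} · (x - mu) = (-0.0968, -0.1613).
  (x - mu)^T · [Sigma^{-1} · (x - mu)] = (0)·(-0.0968) + (-2)·(-0.1613) = 0.3226.

Step 4 — take square root: d = √(0.3226) ≈ 0.568.

d(x, mu) = √(0.3226) ≈ 0.568


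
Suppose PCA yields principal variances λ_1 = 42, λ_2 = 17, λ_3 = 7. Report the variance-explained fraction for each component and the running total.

Step 1 — total variance = trace(Sigma) = Σ λ_i = 42 + 17 + 7 = 66.

Step 2 — fraction explained by component i = λ_i / Σ λ:
  PC1: 42/66 = 0.6364
  PC2: 17/66 = 0.2576
  PC3: 7/66 = 0.1061

Step 3 — cumulative fraction after k components = (λ_1 + ... + λ_k) / Σ λ:
  k = 1: 42/66 = 0.6364
  k = 2: (42 + 17)/66 = 59/66 = 0.8939
  k = 3: (42 + 17 + 7)/66 = 66/66 = 1

Summary (fraction, with percent):

explained: PC1 0.6364 (63.64%), PC2 0.2576 (25.76%), PC3 0.1061 (10.61%);  cumulative: 0.6364, 0.8939, 1


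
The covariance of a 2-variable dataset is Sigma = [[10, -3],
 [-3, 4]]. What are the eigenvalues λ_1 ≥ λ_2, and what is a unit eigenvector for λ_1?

Step 1 — characteristic polynomial of 2×2 Sigma:
  det(Sigma - λI) = λ² - trace · λ + det = 0.
  trace = 10 + 4 = 14, det = 10·4 - (-3)² = 31.
Step 2 — discriminant:
  Δ = trace² - 4·det = 196 - 124 = 72.
Step 3 — eigenvalues:
  λ = (trace ± √Δ)/2 = (14 ± 8.4853)/2,
  λ_1 = 11.2426,  λ_2 = 2.7574.

Step 4 — unit eigenvector for λ_1: solve (Sigma - λ_1 I)v = 0. First row:
  (10 - 11.2426)·v_x + (-3)·v_y = 0, i.e. (-1.2426)·v_x + (-3)·v_y = 0,
  so v ∝ (b, λ_1 - a) = (-3, 1.2426); multiply by -1 so the first entry is positive: u = (3, -1.2426).
  ||u|| = √((3)² + (-1.2426)²) = √(10.5442) ≈ 3.2472,
  v_1 = u/||u|| ≈ (0.9239, -0.3827) (||v_1|| = 1).

λ_1 = 11.2426,  λ_2 = 2.7574;  v_1 ≈ (0.9239, -0.3827)


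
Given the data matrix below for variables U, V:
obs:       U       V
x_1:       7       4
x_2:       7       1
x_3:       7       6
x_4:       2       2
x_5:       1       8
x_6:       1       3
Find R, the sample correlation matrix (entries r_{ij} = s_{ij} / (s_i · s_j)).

Step 1 — column means:
  mean(U) = (7 + 7 + 7 + 2 + 1 + 1) / 6 = 25/6 = 4.1667
  mean(V) = (4 + 1 + 6 + 2 + 8 + 3) / 6 = 24/6 = 4

Step 2 — sample variances and covariances s[i,j] = (1/(n-1)) · Σ_k (x_{k,i} - mean_i) · (x_{k,j} - mean_j), with n-1 = 5:
  s[U,U] = ((2.8333)·(2.8333) + (2.8333)·(2.8333) + (2.8333)·(2.8333) + (-2.1667)·(-2.1667) + (-3.1667)·(-3.1667) + (-3.1667)·(-3.1667)) / 5 = 48.8333/5 = 9.7667
  s[U,V] = ((2.8333)·(0) + (2.8333)·(-3) + (2.8333)·(2) + (-2.1667)·(-2) + (-3.1667)·(4) + (-3.1667)·(-1)) / 5 = -8/5 = -1.6
  s[V,V] = ((0)·(0) + (-3)·(-3) + (2)·(2) + (-2)·(-2) + (4)·(4) + (-1)·(-1)) / 5 = 34/5 = 6.8
  Sample standard deviations s_i = √(s[i,i]):
  s(U) = √(9.7667) = 3.1252
  s(V) = √(6.8) = 2.6077

Step 3 — r_{ij} = s_{ij} / (s_i · s_j):
  r[U,U] = 1 (diagonal).
  r[U,V] = -1.6 / (3.1252 · 2.6077) = -1.6 / 8.1494 = -0.1963
  r[V,V] = 1 (diagonal).

R is symmetric with unit diagonal. Assembling:

R = [[1, -0.1963],
 [-0.1963, 1]]


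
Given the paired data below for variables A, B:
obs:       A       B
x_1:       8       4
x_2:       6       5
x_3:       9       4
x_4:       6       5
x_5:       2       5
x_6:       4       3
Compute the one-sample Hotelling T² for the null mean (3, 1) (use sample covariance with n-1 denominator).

Step 1 — sample mean vector:
  mean(A) = (8 + 6 + 9 + 6 + 2 + 4) / 6 = 35/6 = 5.8333
  mean(B) = (4 + 5 + 4 + 5 + 5 + 3) / 6 = 26/6 = 4.3333
  x̄ = (5.8333, 4.3333),  deviation x̄ - mu_0 = (5.8333, 4.3333) - (3, 1) = (2.8333, 3.3333).

Step 2 — sample covariance matrix, S[i,j] = (1/(n-1)) · Σ_k (x_{k,i} - mean_i) · (x_{k,j} - mean_j), divisor n-1 = 5:
  S[A,A] = ((2.1667)·(2.1667) + (0.1667)·(0.1667) + (3.1667)·(3.1667) + (0.1667)·(0.1667) + (-3.8333)·(-3.8333) + (-1.8333)·(-1.8333)) / 5 = 32.8333/5 = 6.5667
  S[A,B] = ((2.1667)·(-0.3333) + (0.1667)·(0.6667) + (3.1667)·(-0.3333) + (0.1667)·(0.6667) + (-3.8333)·(0.6667) + (-1.8333)·(-1.3333)) / 5 = -1.6667/5 = -0.3333
  S[B,B] = ((-0.3333)·(-0.3333) + (0.6667)·(0.6667) + (-0.3333)·(-0.3333) + (0.6667)·(0.6667) + (0.6667)·(0.6667) + (-1.3333)·(-1.3333)) / 5 = 3.3333/5 = 0.6667
  S = [[6.5667, -0.3333],
 [-0.3333, 0.6667]].

Step 3 — invert S. det(S) = 6.5667·0.6667 - (-0.3333)² = 4.2667.
  S^{-1} = (1/det) · [[d, -b], [-b, a]] = [[0.1562, 0.0781],
 [0.0781, 1.5391]].

Step 4 — quadratic form (x̄ - mu_0)^T · S^{-1} · (x̄ - mu_0):
  S^{-1} · (x̄ - mu_0) = (0.7031, 5.3516),
  (x̄ - mu_0)^T · [...] = (2.8333)·(0.7031) + (3.3333)·(5.3516) = 19.8307.

Step 5 — scale by n: T² = 6 · 19.8307 = 118.9844.

T² ≈ 118.9844


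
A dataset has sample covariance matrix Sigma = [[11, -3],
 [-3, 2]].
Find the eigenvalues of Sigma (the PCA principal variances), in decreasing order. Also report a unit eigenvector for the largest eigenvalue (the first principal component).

Step 1 — characteristic polynomial of 2×2 Sigma:
  det(Sigma - λI) = λ² - trace · λ + det = 0.
  trace = 11 + 2 = 13, det = 11·2 - (-3)² = 13.
Step 2 — discriminant:
  Δ = trace² - 4·det = 169 - 52 = 117.
Step 3 — eigenvalues:
  λ = (trace ± √Δ)/2 = (13 ± 10.8167)/2,
  λ_1 = 11.9083,  λ_2 = 1.0917.

Step 4 — unit eigenvector for λ_1: solve (Sigma - λ_1 I)v = 0. First row:
  (11 - 11.9083)·v_x + (-3)·v_y = 0, i.e. (-0.9083)·v_x + (-3)·v_y = 0,
  so v ∝ (b, λ_1 - a) = (-3, 0.9083); multiply by -1 so the first entry is positive: u = (3, -0.9083).
  ||u|| = √((3)² + (-0.9083)²) = √(9.8251) ≈ 3.1345,
  v_1 = u/||u|| ≈ (0.9571, -0.2898) (||v_1|| = 1).

λ_1 = 11.9083,  λ_2 = 1.0917;  v_1 ≈ (0.9571, -0.2898)


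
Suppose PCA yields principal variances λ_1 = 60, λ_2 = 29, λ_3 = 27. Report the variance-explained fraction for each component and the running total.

Step 1 — total variance = trace(Sigma) = Σ λ_i = 60 + 29 + 27 = 116.

Step 2 — fraction explained by component i = λ_i / Σ λ:
  PC1: 60/116 = 0.5172
  PC2: 29/116 = 0.25
  PC3: 27/116 = 0.2328

Step 3 — cumulative fraction after k components = (λ_1 + ... + λ_k) / Σ λ:
  k = 1: 60/116 = 0.5172
  k = 2: (60 + 29)/116 = 89/116 = 0.7672
  k = 3: (60 + 29 + 27)/116 = 116/116 = 1

Summary (fraction, with percent):

explained: PC1 0.5172 (51.72%), PC2 0.25 (25%), PC3 0.2328 (23.28%);  cumulative: 0.5172, 0.7672, 1


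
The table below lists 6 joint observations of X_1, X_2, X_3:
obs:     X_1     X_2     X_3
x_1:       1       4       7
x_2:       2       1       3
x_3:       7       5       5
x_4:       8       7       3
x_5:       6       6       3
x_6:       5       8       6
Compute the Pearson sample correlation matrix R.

Step 1 — column means:
  mean(X_1) = (1 + 2 + 7 + 8 + 6 + 5) / 6 = 29/6 = 4.8333
  mean(X_2) = (4 + 1 + 5 + 7 + 6 + 8) / 6 = 31/6 = 5.1667
  mean(X_3) = (7 + 3 + 5 + 3 + 3 + 6) / 6 = 27/6 = 4.5

Step 2 — sample variances and covariances s[i,j] = (1/(n-1)) · Σ_k (x_{k,i} - mean_i) · (x_{k,j} - mean_j), with n-1 = 5:
  s[X_1,X_1] = ((-3.8333)·(-3.8333) + (-2.8333)·(-2.8333) + (2.1667)·(2.1667) + (3.1667)·(3.1667) + (1.1667)·(1.1667) + (0.1667)·(0.1667)) / 5 = 38.8333/5 = 7.7667
  s[X_1,X_2] = ((-3.8333)·(-1.1667) + (-2.8333)·(-4.1667) + (2.1667)·(-0.1667) + (3.1667)·(1.8333) + (1.1667)·(0.8333) + (0.1667)·(2.8333)) / 5 = 23.1667/5 = 4.6333
  s[X_1,X_3] = ((-3.8333)·(2.5) + (-2.8333)·(-1.5) + (2.1667)·(0.5) + (3.1667)·(-1.5) + (1.1667)·(-1.5) + (0.1667)·(1.5)) / 5 = -10.5/5 = -2.1
  s[X_2,X_2] = ((-1.1667)·(-1.1667) + (-4.1667)·(-4.1667) + (-0.1667)·(-0.1667) + (1.8333)·(1.8333) + (0.8333)·(0.8333) + (2.8333)·(2.8333)) / 5 = 30.8333/5 = 6.1667
  s[X_2,X_3] = ((-1.1667)·(2.5) + (-4.1667)·(-1.5) + (-0.1667)·(0.5) + (1.8333)·(-1.5) + (0.8333)·(-1.5) + (2.8333)·(1.5)) / 5 = 3.5/5 = 0.7
  s[X_3,X_3] = ((2.5)·(2.5) + (-1.5)·(-1.5) + (0.5)·(0.5) + (-1.5)·(-1.5) + (-1.5)·(-1.5) + (1.5)·(1.5)) / 5 = 15.5/5 = 3.1
  Sample standard deviations s_i = √(s[i,i]):
  s(X_1) = √(7.7667) = 2.7869
  s(X_2) = √(6.1667) = 2.4833
  s(X_3) = √(3.1) = 1.7607

Step 3 — r_{ij} = s_{ij} / (s_i · s_j):
  r[X_1,X_1] = 1 (diagonal).
  r[X_1,X_2] = 4.6333 / (2.7869 · 2.4833) = 4.6333 / 6.9206 = 0.6695
  r[X_1,X_3] = -2.1 / (2.7869 · 1.7607) = -2.1 / 4.9068 = -0.428
  r[X_2,X_2] = 1 (diagonal).
  r[X_2,X_3] = 0.7 / (2.4833 · 1.7607) = 0.7 / 4.3723 = 0.1601
  r[X_3,X_3] = 1 (diagonal).

R is symmetric with unit diagonal. Assembling:

R = [[1, 0.6695, -0.428],
 [0.6695, 1, 0.1601],
 [-0.428, 0.1601, 1]]


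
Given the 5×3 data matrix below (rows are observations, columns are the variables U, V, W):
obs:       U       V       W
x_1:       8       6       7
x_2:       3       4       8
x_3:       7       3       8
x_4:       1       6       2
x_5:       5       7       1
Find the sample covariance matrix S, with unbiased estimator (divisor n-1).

Step 1 — column means:
  mean(U) = (8 + 3 + 7 + 1 + 5) / 5 = 24/5 = 4.8
  mean(V) = (6 + 4 + 3 + 6 + 7) / 5 = 26/5 = 5.2
  mean(W) = (7 + 8 + 8 + 2 + 1) / 5 = 26/5 = 5.2

Step 2 — sample covariance S[i,j] = (1/(n-1)) · Σ_k (x_{k,i} - mean_i) · (x_{k,j} - mean_j), with n-1 = 4.
  S[U,U] = ((3.2)·(3.2) + (-1.8)·(-1.8) + (2.2)·(2.2) + (-3.8)·(-3.8) + (0.2)·(0.2)) / 4 = 32.8/4 = 8.2
  S[U,V] = ((3.2)·(0.8) + (-1.8)·(-1.2) + (2.2)·(-2.2) + (-3.8)·(0.8) + (0.2)·(1.8)) / 4 = -2.8/4 = -0.7
  S[U,W] = ((3.2)·(1.8) + (-1.8)·(2.8) + (2.2)·(2.8) + (-3.8)·(-3.2) + (0.2)·(-4.2)) / 4 = 18.2/4 = 4.55
  S[V,V] = ((0.8)·(0.8) + (-1.2)·(-1.2) + (-2.2)·(-2.2) + (0.8)·(0.8) + (1.8)·(1.8)) / 4 = 10.8/4 = 2.7
  S[V,W] = ((0.8)·(1.8) + (-1.2)·(2.8) + (-2.2)·(2.8) + (0.8)·(-3.2) + (1.8)·(-4.2)) / 4 = -18.2/4 = -4.55
  S[W,W] = ((1.8)·(1.8) + (2.8)·(2.8) + (2.8)·(2.8) + (-3.2)·(-3.2) + (-4.2)·(-4.2)) / 4 = 46.8/4 = 11.7

S is symmetric (S[j,i] = S[i,j]). Assembling:

S = [[8.2, -0.7, 4.55],
 [-0.7, 2.7, -4.55],
 [4.55, -4.55, 11.7]]


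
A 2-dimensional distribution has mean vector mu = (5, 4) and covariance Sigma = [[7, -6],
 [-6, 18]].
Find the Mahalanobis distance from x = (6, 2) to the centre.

Step 1 — centre the observation: (x - mu) = (1, -2).

Step 2 — invert Sigma. det(Sigma) = 7·18 - (-6)² = 90.
  Sigma^{-1} = (1/det) · [[d, -b], [-b, a]] = [[0.2, 0.0667],
 [0.0667, 0.0778]].

Step 3 — form the quadratic (x - mu)^T · Sigma^{-1} · (x - mu):
  Sigma^{-1} · (x - mu) = (0.0667, -0.0889).
  (x - mu)^T · [Sigma^{-1} · (x - mu)] = (1)·(0.0667) + (-2)·(-0.0889) = 0.2444.

Step 4 — take square root: d = √(0.2444) ≈ 0.4944.

d(x, mu) = √(0.2444) ≈ 0.4944


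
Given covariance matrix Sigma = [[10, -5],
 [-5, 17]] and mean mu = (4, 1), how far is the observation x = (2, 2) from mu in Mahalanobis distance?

Step 1 — centre the observation: (x - mu) = (-2, 1).

Step 2 — invert Sigma. det(Sigma) = 10·17 - (-5)² = 145.
  Sigma^{-1} = (1/det) · [[d, -b], [-b, a]] = [[0.1172, 0.0345],
 [0.0345, 0.069]].

Step 3 — form the quadratic (x - mu)^T · Sigma^{-1} · (x - mu):
  Sigma^{-1} · (x - mu) = (-0.2, 0).
  (x - mu)^T · [Sigma^{-1} · (x - mu)] = (-2)·(-0.2) + (1)·(0) = 0.4.

Step 4 — take square root: d = √(0.4) ≈ 0.6325.

d(x, mu) = √(0.4) ≈ 0.6325


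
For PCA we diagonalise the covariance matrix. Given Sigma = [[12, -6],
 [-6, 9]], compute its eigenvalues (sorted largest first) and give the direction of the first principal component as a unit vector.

Step 1 — characteristic polynomial of 2×2 Sigma:
  det(Sigma - λI) = λ² - trace · λ + det = 0.
  trace = 12 + 9 = 21, det = 12·9 - (-6)² = 72.
Step 2 — discriminant:
  Δ = trace² - 4·det = 441 - 288 = 153.
Step 3 — eigenvalues:
  λ = (trace ± √Δ)/2 = (21 ± 12.3693)/2,
  λ_1 = 16.6847,  λ_2 = 4.3153.

Step 4 — unit eigenvector for λ_1: solve (Sigma - λ_1 I)v = 0. First row:
  (12 - 16.6847)·v_x + (-6)·v_y = 0, i.e. (-4.6847)·v_x + (-6)·v_y = 0,
  so v ∝ (b, λ_1 - a) = (-6, 4.6847); multiply by -1 so the first entry is positive: u = (6, -4.6847).
  ||u|| = √((6)² + (-4.6847)²) = √(57.946) ≈ 7.6122,
  v_1 = u/||u|| ≈ (0.7882, -0.6154) (||v_1|| = 1).

λ_1 = 16.6847,  λ_2 = 4.3153;  v_1 ≈ (0.7882, -0.6154)
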